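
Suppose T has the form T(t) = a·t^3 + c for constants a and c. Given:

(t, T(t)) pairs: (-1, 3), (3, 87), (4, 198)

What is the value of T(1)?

From T(-1) = 3 and T(3) = 87: -1a + c = 3 and 27a + c = 87.
Subtracting: 28a = 84, so a = 3; then c = 3 − 3·(-1) = 6.
So T(t) = 3t³ + 6, and T(1) = 9.

9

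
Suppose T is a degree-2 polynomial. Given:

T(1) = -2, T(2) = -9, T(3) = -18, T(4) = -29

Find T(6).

Write T(m) = am² + bm + c; the 4 given values yield a linear system in the 3 coefficients.
Solving, T(m) = -m² - 4m + 3.
Then T(6) = -57.

-57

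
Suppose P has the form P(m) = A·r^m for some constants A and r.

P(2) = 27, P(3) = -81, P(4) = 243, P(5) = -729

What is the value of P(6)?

Consecutive ratio: -81/27 = -3, and 243/(-81) = -3, so r = -3.
Then A·(-3)^2 = 27 gives A = 3, and P(m) = 3·(-3)^m.
P(6) = 3·(-3)^6 = 2187.

2187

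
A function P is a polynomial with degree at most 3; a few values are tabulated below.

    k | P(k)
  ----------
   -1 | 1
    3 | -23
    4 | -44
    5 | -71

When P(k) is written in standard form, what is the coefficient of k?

Write P(k) = ak³ + bk² + ck + d; the 4 given values yield a linear system in the 4 coefficients.
Solving, the leading coefficient vanishes, and P(k) = -3k² + 4.
The coefficient of k is 0.

0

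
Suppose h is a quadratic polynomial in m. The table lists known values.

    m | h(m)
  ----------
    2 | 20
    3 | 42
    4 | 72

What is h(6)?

Write h(m) = am² + bm + c; the 3 given values yield a linear system in the 3 coefficients.
Solving, h(m) = 4m² + 2m.
Then h(6) = 156.

156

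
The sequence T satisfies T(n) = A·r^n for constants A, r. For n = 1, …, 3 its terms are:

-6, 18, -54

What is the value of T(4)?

Consecutive ratio: 18/(-6) = -3, and -54/18 = -3, so r = -3.
Then A·(-3)^1 = -6 gives A = 2, and T(n) = 2·(-3)^n.
T(4) = 2·(-3)^4 = 162.

162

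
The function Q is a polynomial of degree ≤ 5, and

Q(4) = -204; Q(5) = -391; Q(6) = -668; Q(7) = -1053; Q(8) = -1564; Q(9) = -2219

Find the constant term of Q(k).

4

First differences: -187, -277, -385, -511, -655. Second differences: -90, -108, -126, -144. Third differences: -18, -18, -18.
Level-3 differences are constant, so Q has degree 3.
Fitting a degree-3 polynomial gives Q(k) = -3k³ - 4k + 4.
The constant term is Q(0) = 4.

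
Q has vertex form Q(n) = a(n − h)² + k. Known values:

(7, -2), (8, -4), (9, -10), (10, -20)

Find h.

7

First differences -2, -6, -10; second difference -4 = 2a, so a = -2.
Expanding, the n-coefficient is −2ah = 4h; matching it to the data gives h = 7, and then k = -2.
So Q(n) = -2(n − 7)² − 2.
Hence h = 7.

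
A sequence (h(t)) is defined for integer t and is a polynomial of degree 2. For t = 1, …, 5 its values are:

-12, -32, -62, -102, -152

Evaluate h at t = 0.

First differences: -20, -30, -40, -50. Second differences: -10, -10, -10.
Level-2 differences are constant, so h has degree 2.
Fitting a degree-2 polynomial gives h(t) = -5t² - 5t - 2.
Then h(0) = -2.

-2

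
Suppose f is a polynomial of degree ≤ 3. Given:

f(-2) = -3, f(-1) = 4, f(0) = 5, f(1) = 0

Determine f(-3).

-16

First differences: 7, 1, -5. Second differences: -6, -6.
Level-2 differences are constant, so f has degree 2.
Fitting a degree-2 polynomial gives f(t) = -3t² - 2t + 5.
Then f(-3) = -16.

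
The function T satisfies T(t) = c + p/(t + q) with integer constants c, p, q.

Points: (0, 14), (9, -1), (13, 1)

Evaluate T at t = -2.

10

(T(t) − c)(t + q) = p for each data point; the three points give a linear system in c and q, then p follows.
Solving: c = 4, q = -3, p = -30, so T(t) = 4 − 30/(t − 3).
Then T(-2) = 4 − 30/(-5) = 10.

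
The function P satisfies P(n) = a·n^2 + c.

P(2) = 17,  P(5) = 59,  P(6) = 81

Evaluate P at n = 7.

107

From P(2) = 17 and P(5) = 59: 4a + c = 17 and 25a + c = 59.
Subtracting: 21a = 42, so a = 2; then c = 17 − 2·4 = 9.
So P(n) = 2n² + 9, and P(7) = 107.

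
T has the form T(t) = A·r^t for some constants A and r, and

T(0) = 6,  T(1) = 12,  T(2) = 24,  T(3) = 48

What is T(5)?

192

Consecutive ratio: 12/6 = 2, and 24/12 = 2, so r = 2.
Then A·2^0 = 6 gives A = 6, and T(t) = 6·2^t.
T(5) = 6·2^5 = 192.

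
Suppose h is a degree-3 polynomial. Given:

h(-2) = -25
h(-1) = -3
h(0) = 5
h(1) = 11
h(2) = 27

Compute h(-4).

-159

First differences: 22, 8, 6, 16. Second differences: -14, -2, 10. Third differences: 12, 12.
Level-3 differences are constant, so h has degree 3.
Fitting a degree-3 polynomial gives h(n) = 2n³ - n² + 5n + 5.
Then h(-4) = -159.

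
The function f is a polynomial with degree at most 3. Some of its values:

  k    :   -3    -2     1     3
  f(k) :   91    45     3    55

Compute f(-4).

Write f(k) = ak³ + bk² + ck + d; the 4 given values yield a linear system in the 4 coefficients.
Solving, the leading coefficient vanishes, and f(k) = 8k² - 6k + 1.
Then f(-4) = 153.

153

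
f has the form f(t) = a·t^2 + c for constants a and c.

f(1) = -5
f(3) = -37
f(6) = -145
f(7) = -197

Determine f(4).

From f(1) = -5 and f(3) = -37: 1a + c = -5 and 9a + c = -37.
Subtracting: 8a = -32, so a = -4; then c = -5 − (-4)·1 = -1.
So f(t) = -4t² − 1, and f(4) = -65.

-65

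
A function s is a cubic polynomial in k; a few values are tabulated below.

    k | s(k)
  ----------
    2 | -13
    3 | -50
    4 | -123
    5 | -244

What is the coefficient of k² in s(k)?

0

Write s(k) = ak³ + bk² + ck + d; the 4 given values yield a linear system in the 4 coefficients.
Solving, s(k) = -2k³ + k + 1.
The coefficient of k² is 0.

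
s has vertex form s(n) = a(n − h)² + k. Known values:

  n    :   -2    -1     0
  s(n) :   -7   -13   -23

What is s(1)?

-37

First differences -6, -10; second difference -4 = 2a, so a = -2.
Expanding, the n-coefficient is −2ah = 4h; matching it to the data gives h = -3, and then k = -5.
So s(n) = -2(n + 3)² − 5.
s(1) = -2·4² − 5 = -37.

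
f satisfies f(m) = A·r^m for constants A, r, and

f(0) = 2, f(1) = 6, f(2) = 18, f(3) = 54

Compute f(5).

Consecutive ratio: 6/2 = 3, and 18/6 = 3, so r = 3.
Then A·3^0 = 2 gives A = 2, and f(m) = 2·3^m.
f(5) = 2·3^5 = 486.

486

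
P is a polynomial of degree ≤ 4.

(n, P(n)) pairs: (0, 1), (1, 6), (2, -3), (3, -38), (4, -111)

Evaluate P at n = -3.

First differences: 5, -9, -35, -73. Second differences: -14, -26, -38. Third differences: -12, -12.
Level-3 differences are constant, so P has degree 3.
Fitting a degree-3 polynomial gives P(n) = -2n³ - n² + 8n + 1.
Then P(-3) = 22.

22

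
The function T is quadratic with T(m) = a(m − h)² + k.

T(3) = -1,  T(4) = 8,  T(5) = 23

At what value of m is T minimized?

2

First differences 9, 15; second difference 6 = 2a, so a = 3.
Expanding, the m-coefficient is −2ah = -6h; matching it to the data gives h = 2, and then k = -4.
So T(m) = 3(m − 2)² − 4.
Hence h = 2.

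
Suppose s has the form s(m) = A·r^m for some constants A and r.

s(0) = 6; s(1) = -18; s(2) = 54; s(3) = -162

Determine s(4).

486

Consecutive ratio: -18/6 = -3, and 54/(-18) = -3, so r = -3.
Then A·(-3)^0 = 6 gives A = 6, and s(m) = 6·(-3)^m.
s(4) = 6·(-3)^4 = 486.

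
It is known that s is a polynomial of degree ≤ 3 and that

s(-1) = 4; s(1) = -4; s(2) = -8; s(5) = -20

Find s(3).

-12

Write s(m) = am³ + bm² + cm + d; the 4 given values yield a linear system in the 4 coefficients.
Solving, the top 2 coefficients vanish, and s(m) = -4m.
Then s(3) = -12.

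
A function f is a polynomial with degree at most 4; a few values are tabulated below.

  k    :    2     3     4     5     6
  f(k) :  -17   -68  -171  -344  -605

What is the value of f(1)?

First differences: -51, -103, -173, -261. Second differences: -52, -70, -88. Third differences: -18, -18.
Level-3 differences are constant, so f has degree 3.
Fitting a degree-3 polynomial gives f(k) = -3k³ + k² + k + 1.
Then f(1) = 0.

0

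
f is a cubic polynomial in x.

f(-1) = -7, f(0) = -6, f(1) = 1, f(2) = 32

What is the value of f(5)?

449

Write f(x) = ax³ + bx² + cx + d; the 4 given values yield a linear system in the 4 coefficients.
Solving, f(x) = 3x³ + 3x² + x - 6.
Then f(5) = 449.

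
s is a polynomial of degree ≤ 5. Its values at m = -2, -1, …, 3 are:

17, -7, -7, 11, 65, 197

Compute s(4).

First differences: -24, 0, 18, 54, 132. Second differences: 24, 18, 36, 78. Third differences: -6, 18, 42. Fourth differences: 24, 24.
Level-4 differences are constant, so s has degree 4.
Extending the table by one column gives the next first difference 276, so s(4) = 197 + 276 = 473.

473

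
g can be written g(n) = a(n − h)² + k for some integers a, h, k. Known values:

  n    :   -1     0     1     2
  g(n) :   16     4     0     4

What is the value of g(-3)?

First differences -12, -4, 4; second difference 8 = 2a, so a = 4.
Expanding, the n-coefficient is −2ah = -8h; matching it to the data gives h = 1, and then k = 0.
So g(n) = 4(n − 1)² + 0.
g(-3) = 4·(-4)² + 0 = 64.

64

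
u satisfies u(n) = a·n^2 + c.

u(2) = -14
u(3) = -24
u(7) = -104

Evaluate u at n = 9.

-168

From u(2) = -14 and u(3) = -24: 4a + c = -14 and 9a + c = -24.
Subtracting: 5a = -10, so a = -2; then c = -14 − (-2)·4 = -6.
So u(n) = -2n² − 6, and u(9) = -168.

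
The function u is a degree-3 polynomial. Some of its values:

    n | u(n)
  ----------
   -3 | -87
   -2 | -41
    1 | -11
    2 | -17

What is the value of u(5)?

1

Write u(n) = an³ + bn² + cn + d; the 4 given values yield a linear system in the 4 coefficients.
Solving, u(n) = n³ - 5n² + 2n - 9.
Then u(5) = 1.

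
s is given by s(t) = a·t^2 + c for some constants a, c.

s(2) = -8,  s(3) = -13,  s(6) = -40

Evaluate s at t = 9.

From s(2) = -8 and s(3) = -13: 4a + c = -8 and 9a + c = -13.
Subtracting: 5a = -5, so a = -1; then c = -8 − (-1)·4 = -4.
So s(t) = -1t² − 4, and s(9) = -85.

-85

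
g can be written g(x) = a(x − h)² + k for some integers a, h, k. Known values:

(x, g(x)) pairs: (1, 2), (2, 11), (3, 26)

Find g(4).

47

First differences 9, 15; second difference 6 = 2a, so a = 3.
Expanding, the x-coefficient is −2ah = -6h; matching it to the data gives h = 0, and then k = -1.
So g(x) = 3(x + 0)² − 1.
g(4) = 3·4² − 1 = 47.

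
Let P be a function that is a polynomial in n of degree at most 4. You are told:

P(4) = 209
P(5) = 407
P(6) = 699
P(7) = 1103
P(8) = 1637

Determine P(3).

87

Write P(n) = an^4 + bn³ + cn² + dn + e; the 5 given values yield a linear system in the 5 coefficients.
Solving, the leading coefficient vanishes, and P(n) = 3n³ + 2n² - 3n - 3.
Then P(3) = 87.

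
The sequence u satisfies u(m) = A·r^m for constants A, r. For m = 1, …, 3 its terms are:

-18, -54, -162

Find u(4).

-486

Consecutive ratio: -54/(-18) = 3, and -162/(-54) = 3, so r = 3.
Then A·3^1 = -18 gives A = -6, and u(m) = -6·3^m.
u(4) = -6·3^4 = -486.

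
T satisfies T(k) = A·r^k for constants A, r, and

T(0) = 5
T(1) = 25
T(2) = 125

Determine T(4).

3125

Consecutive ratio: 25/5 = 5, and 125/25 = 5, so r = 5.
Then A·5^0 = 5 gives A = 5, and T(k) = 5·5^k.
T(4) = 5·5^4 = 3125.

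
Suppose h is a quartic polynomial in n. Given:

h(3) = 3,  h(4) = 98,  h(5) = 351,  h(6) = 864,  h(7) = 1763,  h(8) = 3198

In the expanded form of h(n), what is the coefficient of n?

First differences: 95, 253, 513, 899, 1435. Second differences: 158, 260, 386, 536. Third differences: 102, 126, 150. Fourth differences: 24, 24.
Level-4 differences are constant, so h has degree 4.
Fitting a degree-4 polynomial gives h(n) = n^4 - n³ - 6n² - n + 6.
The coefficient of n is -1.

-1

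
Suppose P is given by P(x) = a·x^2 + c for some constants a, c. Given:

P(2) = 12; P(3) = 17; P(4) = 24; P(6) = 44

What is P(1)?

From P(2) = 12 and P(3) = 17: 4a + c = 12 and 9a + c = 17.
Subtracting: 5a = 5, so a = 1; then c = 12 − 1·4 = 8.
So P(x) = 1x² + 8, and P(1) = 9.

9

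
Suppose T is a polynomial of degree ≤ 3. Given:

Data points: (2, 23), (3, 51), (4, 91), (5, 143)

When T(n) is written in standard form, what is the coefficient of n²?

Write T(n) = an³ + bn² + cn + d; the 4 given values yield a linear system in the 4 coefficients.
Solving, the leading coefficient vanishes, and T(n) = 6n² - 2n + 3.
The coefficient of n² is 6.

6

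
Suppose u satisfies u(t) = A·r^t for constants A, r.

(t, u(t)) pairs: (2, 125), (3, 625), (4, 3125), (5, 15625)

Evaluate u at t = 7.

Consecutive ratio: 625/125 = 5, and 3125/625 = 5, so r = 5.
Then A·5^2 = 125 gives A = 5, and u(t) = 5·5^t.
u(7) = 5·5^7 = 390625.

390625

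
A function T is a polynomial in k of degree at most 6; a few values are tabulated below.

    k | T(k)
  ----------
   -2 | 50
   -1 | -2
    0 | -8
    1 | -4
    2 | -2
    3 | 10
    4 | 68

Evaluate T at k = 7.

1238

First differences: -52, -6, 4, 2, 12, 58. Second differences: 46, 10, -2, 10, 46. Third differences: -36, -12, 12, 36. Fourth differences: 24, 24, 24.
Level-4 differences are constant, so T has degree 4.
Fitting a degree-4 polynomial gives T(k) = k^4 - 4k³ + 4k² + 3k - 8.
Then T(7) = 1238.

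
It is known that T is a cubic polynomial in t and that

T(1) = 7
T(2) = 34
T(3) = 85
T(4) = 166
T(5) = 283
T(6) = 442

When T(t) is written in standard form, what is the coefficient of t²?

Write T(t) = at³ + bt² + ct + d; the 6 given values yield a linear system in the 4 coefficients.
Solving, T(t) = t³ + 6t² + 2t - 2.
The coefficient of t² is 6.

6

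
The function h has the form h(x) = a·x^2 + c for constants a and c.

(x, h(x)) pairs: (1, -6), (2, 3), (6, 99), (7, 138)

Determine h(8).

183

From h(1) = -6 and h(2) = 3: 1a + c = -6 and 4a + c = 3.
Subtracting: 3a = 9, so a = 3; then c = -6 − 3·1 = -9.
So h(x) = 3x² − 9, and h(8) = 183.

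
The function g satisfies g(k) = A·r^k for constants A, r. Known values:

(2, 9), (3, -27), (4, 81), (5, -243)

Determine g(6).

729

Consecutive ratio: -27/9 = -3, and 81/(-27) = -3, so r = -3.
Then A·(-3)^2 = 9 gives A = 1, and g(k) = 1·(-3)^k.
g(6) = 1·(-3)^6 = 729.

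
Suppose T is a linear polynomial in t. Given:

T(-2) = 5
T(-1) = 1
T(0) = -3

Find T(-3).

First differences: -4, -4.
Level-1 differences are constant, so T has degree 1.
Fitting a degree-1 polynomial gives T(t) = -4t - 3.
Then T(-3) = 9.

9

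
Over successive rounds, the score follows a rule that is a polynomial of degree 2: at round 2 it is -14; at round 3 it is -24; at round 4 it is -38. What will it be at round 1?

Write the value at m as g(m).
Write g(m) = am² + bm + c; the 3 given values yield a linear system in the 3 coefficients.
Solving, g(m) = -2m² - 6.
Then g(1) = -8.

-8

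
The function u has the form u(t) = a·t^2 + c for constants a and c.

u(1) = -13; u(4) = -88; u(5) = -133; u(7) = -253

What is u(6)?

From u(1) = -13 and u(4) = -88: 1a + c = -13 and 16a + c = -88.
Subtracting: 15a = -75, so a = -5; then c = -13 − (-5)·1 = -8.
So u(t) = -5t² − 8, and u(6) = -188.

-188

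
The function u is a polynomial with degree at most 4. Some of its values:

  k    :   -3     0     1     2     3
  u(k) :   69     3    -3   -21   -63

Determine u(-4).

Write u(k) = ak^4 + bk³ + ck² + dk + e; the 5 given values yield a linear system in the 5 coefficients.
Solving, the leading coefficient vanishes, and u(k) = -2k³ - 4k + 3.
Then u(-4) = 147.

147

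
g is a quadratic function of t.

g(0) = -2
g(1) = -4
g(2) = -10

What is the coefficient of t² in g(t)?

Write g(t) = at² + bt + c; the 3 given values yield a linear system in the 3 coefficients.
Solving, g(t) = -2t² - 2.
The coefficient of t² is -2.

-2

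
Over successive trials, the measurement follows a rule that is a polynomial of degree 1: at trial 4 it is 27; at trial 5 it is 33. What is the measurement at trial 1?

9

Write the value at k as P(k).
Write P(k) = ak + b; the 2 given values yield a linear system in the 2 coefficients.
Solving, P(k) = 6k + 3.
Then P(1) = 9.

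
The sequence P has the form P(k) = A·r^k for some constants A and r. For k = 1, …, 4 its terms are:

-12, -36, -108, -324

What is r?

Consecutive ratio: -36/(-12) = 3, and -108/(-36) = 3, so r = 3.
Then A·3^1 = -12 gives A = -4, and P(k) = -4·3^k.

3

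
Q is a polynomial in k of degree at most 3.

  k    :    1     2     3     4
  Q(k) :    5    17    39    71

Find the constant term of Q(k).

3

First differences: 12, 22, 32. Second differences: 10, 10.
Level-2 differences are constant, so Q has degree 2.
Fitting a degree-2 polynomial gives Q(k) = 5k² - 3k + 3.
The constant term is Q(0) = 3.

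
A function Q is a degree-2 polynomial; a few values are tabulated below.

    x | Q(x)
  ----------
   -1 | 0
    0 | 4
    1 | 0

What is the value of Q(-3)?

Write Q(x) = ax² + bx + c; the 3 given values yield a linear system in the 3 coefficients.
Solving, Q(x) = -4x² + 4.
Then Q(-3) = -32.

-32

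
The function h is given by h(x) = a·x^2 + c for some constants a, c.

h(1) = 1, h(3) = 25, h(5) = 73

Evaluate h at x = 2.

From h(1) = 1 and h(3) = 25: 1a + c = 1 and 9a + c = 25.
Subtracting: 8a = 24, so a = 3; then c = 1 − 3·1 = -2.
So h(x) = 3x² − 2, and h(2) = 10.

10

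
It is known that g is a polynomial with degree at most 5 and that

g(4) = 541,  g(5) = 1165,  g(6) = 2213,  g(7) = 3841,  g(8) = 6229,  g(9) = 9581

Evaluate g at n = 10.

14125

First differences: 624, 1048, 1628, 2388, 3352. Second differences: 424, 580, 760, 964. Third differences: 156, 180, 204. Fourth differences: 24, 24.
Level-4 differences are constant, so g has degree 4.
Extending the table by one column gives the next first difference 4544, so g(10) = 9581 + 4544 = 14125.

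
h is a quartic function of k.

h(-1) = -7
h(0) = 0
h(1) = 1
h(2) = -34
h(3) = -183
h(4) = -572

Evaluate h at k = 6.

Write h(k) = ak^4 + bk³ + ck² + dk + e; the 6 given values yield a linear system in the 5 coefficients.
Solving, h(k) = -2k^4 - k³ - k² + 5k.
Then h(6) = -2814.

-2814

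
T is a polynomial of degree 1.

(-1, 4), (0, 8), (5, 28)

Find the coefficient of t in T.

Write T(t) = at + b; the 3 given values yield a linear system in the 2 coefficients.
Solving, T(t) = 4t + 8.
The coefficient of t is 4.

4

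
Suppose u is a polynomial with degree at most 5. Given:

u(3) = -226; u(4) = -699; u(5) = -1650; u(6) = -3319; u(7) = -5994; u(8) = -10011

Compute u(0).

Write u(x) = ax^5 + bx^4 + cx³ + dx² + ex + p; the 6 given values yield a linear system in the 6 coefficients.
Solving, the leading coefficient vanishes, and u(x) = -2x^4 - 4x³ + 3x² + 4x + 5.
Then u(0) = 5.

5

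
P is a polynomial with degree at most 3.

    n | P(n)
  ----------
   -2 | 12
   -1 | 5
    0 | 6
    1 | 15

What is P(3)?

57

First differences: -7, 1, 9. Second differences: 8, 8.
Level-2 differences are constant, so P has degree 2.
Fitting a degree-2 polynomial gives P(n) = 4n² + 5n + 6.
Then P(3) = 57.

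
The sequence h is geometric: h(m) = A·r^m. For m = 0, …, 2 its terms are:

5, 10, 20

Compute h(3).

40

Consecutive ratio: 10/5 = 2, and 20/10 = 2, so r = 2.
Then A·2^0 = 5 gives A = 5, and h(m) = 5·2^m.
h(3) = 5·2^3 = 40.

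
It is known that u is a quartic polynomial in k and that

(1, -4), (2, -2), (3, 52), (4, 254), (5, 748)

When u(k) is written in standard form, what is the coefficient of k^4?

2

Write u(k) = ak^4 + bk³ + ck² + dk + e; the 5 given values yield a linear system in the 5 coefficients.
Solving, u(k) = 2k^4 - 4k³ - 2.
The coefficient of k^4 is 2.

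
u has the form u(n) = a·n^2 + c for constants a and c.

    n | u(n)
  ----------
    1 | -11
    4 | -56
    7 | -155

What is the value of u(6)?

-116

From u(1) = -11 and u(4) = -56: 1a + c = -11 and 16a + c = -56.
Subtracting: 15a = -45, so a = -3; then c = -11 − (-3)·1 = -8.
So u(n) = -3n² − 8, and u(6) = -116.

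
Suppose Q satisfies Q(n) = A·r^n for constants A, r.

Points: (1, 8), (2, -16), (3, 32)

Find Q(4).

Consecutive ratio: -16/8 = -2, and 32/(-16) = -2, so r = -2.
Then A·(-2)^1 = 8 gives A = -4, and Q(n) = -4·(-2)^n.
Q(4) = -4·(-2)^4 = -64.

-64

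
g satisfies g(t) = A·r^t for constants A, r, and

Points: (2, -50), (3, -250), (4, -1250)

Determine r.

5

Consecutive ratio: -250/(-50) = 5, and -1250/(-250) = 5, so r = 5.
Then A·5^2 = -50 gives A = -2, and g(t) = -2·5^t.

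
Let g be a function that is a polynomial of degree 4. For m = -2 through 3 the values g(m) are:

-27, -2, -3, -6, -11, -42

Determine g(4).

First differences: 25, -1, -3, -5, -31. Second differences: -26, -2, -2, -26. Third differences: 24, 0, -24. Fourth differences: -24, -24.
Level-4 differences are constant, so g has degree 4.
Fitting a degree-4 polynomial gives g(m) = -m^4 + 2m³ - 4m - 3.
Then g(4) = -147.

-147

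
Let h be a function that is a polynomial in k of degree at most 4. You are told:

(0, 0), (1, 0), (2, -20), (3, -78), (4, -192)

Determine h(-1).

-2

Write h(k) = ak^4 + bk³ + ck² + dk + e; the 5 given values yield a linear system in the 5 coefficients.
Solving, the leading coefficient vanishes, and h(k) = -3k³ - k² + 4k.
Then h(-1) = -2.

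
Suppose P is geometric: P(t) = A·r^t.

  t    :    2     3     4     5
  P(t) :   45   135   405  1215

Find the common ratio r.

Consecutive ratio: 135/45 = 3, and 405/135 = 3, so r = 3.
Then A·3^2 = 45 gives A = 5, and P(t) = 5·3^t.

3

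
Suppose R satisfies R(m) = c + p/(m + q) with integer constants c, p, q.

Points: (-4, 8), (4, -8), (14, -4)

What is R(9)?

-5

(R(m) − c)(m + q) = p for each data point; the three points give a linear system in c and q, then p follows.
Solving: c = -2, q = 1, p = -30, so R(m) = -2 − 30/(m + 1).
Then R(9) = -2 − 30/10 = -5.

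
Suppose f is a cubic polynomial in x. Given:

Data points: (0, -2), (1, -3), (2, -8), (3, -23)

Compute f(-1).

Write f(x) = ax³ + bx² + cx + d; the 4 given values yield a linear system in the 4 coefficients.
Solving, f(x) = -x³ + x² - x - 2.
Then f(-1) = 1.

1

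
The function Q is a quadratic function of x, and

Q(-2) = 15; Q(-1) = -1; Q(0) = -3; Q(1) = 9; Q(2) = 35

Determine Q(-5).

First differences: -16, -2, 12, 26. Second differences: 14, 14, 14.
Level-2 differences are constant, so Q has degree 2.
Fitting a degree-2 polynomial gives Q(x) = 7x² + 5x - 3.
Then Q(-5) = 147.

147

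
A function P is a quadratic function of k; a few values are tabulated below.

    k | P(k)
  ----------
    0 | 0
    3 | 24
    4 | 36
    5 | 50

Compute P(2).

Write P(k) = ak² + bk + c; the 4 given values yield a linear system in the 3 coefficients.
Solving, P(k) = k² + 5k.
Then P(2) = 14.

14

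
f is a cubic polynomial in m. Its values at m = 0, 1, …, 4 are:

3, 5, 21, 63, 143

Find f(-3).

First differences: 2, 16, 42, 80. Second differences: 14, 26, 38. Third differences: 12, 12.
Level-3 differences are constant, so f has degree 3.
Fitting a degree-3 polynomial gives f(m) = 2m³ + m² - m + 3.
Then f(-3) = -39.

-39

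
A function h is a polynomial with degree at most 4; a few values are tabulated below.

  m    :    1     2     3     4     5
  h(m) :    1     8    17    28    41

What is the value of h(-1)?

-7

First differences: 7, 9, 11, 13. Second differences: 2, 2, 2.
Level-2 differences are constant, so h has degree 2.
Fitting a degree-2 polynomial gives h(m) = m² + 4m - 4.
Then h(-1) = -7.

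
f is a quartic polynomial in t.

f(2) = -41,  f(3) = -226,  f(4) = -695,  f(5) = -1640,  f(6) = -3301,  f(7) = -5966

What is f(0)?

First differences: -185, -469, -945, -1661, -2665. Second differences: -284, -476, -716, -1004. Third differences: -192, -240, -288. Fourth differences: -48, -48.
Level-4 differences are constant, so f has degree 4.
Fitting a degree-4 polynomial gives f(t) = -2t^4 - 4t³ + 4t² + t + 5.
The constant term is f(0) = 5.

5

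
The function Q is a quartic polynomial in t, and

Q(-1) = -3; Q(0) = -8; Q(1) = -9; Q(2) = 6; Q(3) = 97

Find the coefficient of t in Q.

-1

Write Q(t) = at^4 + bt³ + ct² + dt + e; the 5 given values yield a linear system in the 5 coefficients.
Solving, Q(t) = 2t^4 - 2t³ - t - 8.
The coefficient of t is -1.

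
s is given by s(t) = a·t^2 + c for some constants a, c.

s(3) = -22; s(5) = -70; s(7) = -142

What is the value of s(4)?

-43

From s(3) = -22 and s(5) = -70: 9a + c = -22 and 25a + c = -70.
Subtracting: 16a = -48, so a = -3; then c = -22 − (-3)·9 = 5.
So s(t) = -3t² + 5, and s(4) = -43.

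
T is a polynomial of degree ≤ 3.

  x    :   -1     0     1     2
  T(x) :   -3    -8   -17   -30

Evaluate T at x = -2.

First differences: -5, -9, -13. Second differences: -4, -4.
Level-2 differences are constant, so T has degree 2.
Fitting a degree-2 polynomial gives T(x) = -2x² - 7x - 8.
Then T(-2) = -2.

-2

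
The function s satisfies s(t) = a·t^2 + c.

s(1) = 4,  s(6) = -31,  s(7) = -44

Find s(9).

-76

From s(1) = 4 and s(6) = -31: 1a + c = 4 and 36a + c = -31.
Subtracting: 35a = -35, so a = -1; then c = 4 − (-1)·1 = 5.
So s(t) = -1t² + 5, and s(9) = -76.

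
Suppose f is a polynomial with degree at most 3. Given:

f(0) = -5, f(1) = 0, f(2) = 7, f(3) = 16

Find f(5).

Write f(t) = at³ + bt² + ct + d; the 4 given values yield a linear system in the 4 coefficients.
Solving, the leading coefficient vanishes, and f(t) = t² + 4t - 5.
Then f(5) = 40.

40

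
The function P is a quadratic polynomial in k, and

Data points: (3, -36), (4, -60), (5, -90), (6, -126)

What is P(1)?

-6

Write P(k) = ak² + bk + c; the 4 given values yield a linear system in the 3 coefficients.
Solving, P(k) = -3k² - 3k.
Then P(1) = -6.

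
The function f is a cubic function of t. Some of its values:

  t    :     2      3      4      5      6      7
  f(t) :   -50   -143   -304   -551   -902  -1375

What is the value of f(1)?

First differences: -93, -161, -247, -351, -473. Second differences: -68, -86, -104, -122. Third differences: -18, -18, -18.
Level-3 differences are constant, so f has degree 3.
Fitting a degree-3 polynomial gives f(t) = -3t³ - 7t² - t + 4.
Then f(1) = -7.

-7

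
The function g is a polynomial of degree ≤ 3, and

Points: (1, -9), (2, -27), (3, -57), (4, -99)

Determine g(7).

Write g(k) = ak³ + bk² + ck + d; the 4 given values yield a linear system in the 4 coefficients.
Solving, the leading coefficient vanishes, and g(k) = -6k² - 3.
Then g(7) = -297.

-297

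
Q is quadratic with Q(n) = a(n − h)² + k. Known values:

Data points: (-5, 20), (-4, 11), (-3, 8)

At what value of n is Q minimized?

-3

First differences -9, -3; second difference 6 = 2a, so a = 3.
Expanding, the n-coefficient is −2ah = -6h; matching it to the data gives h = -3, and then k = 8.
So Q(n) = 3(n + 3)² + 8.
Hence h = -3.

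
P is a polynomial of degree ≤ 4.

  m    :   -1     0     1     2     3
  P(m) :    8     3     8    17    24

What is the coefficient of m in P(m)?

First differences: -5, 5, 9, 7. Second differences: 10, 4, -2. Third differences: -6, -6.
Level-3 differences are constant, so P has degree 3.
Fitting a degree-3 polynomial gives P(m) = -m³ + 5m² + m + 3.
The coefficient of m is 1.

1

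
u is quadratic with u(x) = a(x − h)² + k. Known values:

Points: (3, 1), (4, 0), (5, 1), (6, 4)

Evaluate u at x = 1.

9

First differences -1, 1, 3; second difference 2 = 2a, so a = 1.
Expanding, the x-coefficient is −2ah = -2h; matching it to the data gives h = 4, and then k = 0.
So u(x) = 1(x − 4)² + 0.
u(1) = 1·(-3)² + 0 = 9.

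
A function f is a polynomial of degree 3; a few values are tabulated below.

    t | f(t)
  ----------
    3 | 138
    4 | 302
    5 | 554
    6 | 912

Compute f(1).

2

Write f(t) = at³ + bt² + ct + d; the 4 given values yield a linear system in the 4 coefficients.
Solving, f(t) = 3t³ + 8t² - 3t - 6.
Then f(1) = 2.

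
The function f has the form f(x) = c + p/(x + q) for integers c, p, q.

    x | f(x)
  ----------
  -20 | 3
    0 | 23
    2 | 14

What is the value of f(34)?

6

(f(x) − c)(x + q) = p for each data point; the three points give a linear system in c and q, then p follows.
Solving: c = 5, q = 2, p = 36, so f(x) = 5 + 36/(x + 2).
Then f(34) = 5 + 36/36 = 6.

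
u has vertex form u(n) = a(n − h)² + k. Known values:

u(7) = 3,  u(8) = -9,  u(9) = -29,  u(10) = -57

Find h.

First differences -12, -20, -28; second difference -8 = 2a, so a = -4.
Expanding, the n-coefficient is −2ah = 8h; matching it to the data gives h = 6, and then k = 7.
So u(n) = -4(n − 6)² + 7.
Hence h = 6.

6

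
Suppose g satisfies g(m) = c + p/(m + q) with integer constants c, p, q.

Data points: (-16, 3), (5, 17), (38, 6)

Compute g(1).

(g(m) − c)(m + q) = p for each data point; the three points give a linear system in c and q, then p follows.
Solving: c = 5, q = -2, p = 36, so g(m) = 5 + 36/(m − 2).
Then g(1) = 5 + 36/(-1) = -31.

-31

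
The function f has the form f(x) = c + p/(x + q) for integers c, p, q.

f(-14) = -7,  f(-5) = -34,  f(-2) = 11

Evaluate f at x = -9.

(f(x) − c)(x + q) = p for each data point; the three points give a linear system in c and q, then p follows.
Solving: c = -4, q = 4, p = 30, so f(x) = -4 + 30/(x + 4).
Then f(-9) = -4 + 30/(-5) = -10.

-10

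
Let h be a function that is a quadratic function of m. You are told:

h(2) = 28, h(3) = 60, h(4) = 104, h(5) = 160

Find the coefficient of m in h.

2

Write h(m) = am² + bm + c; the 4 given values yield a linear system in the 3 coefficients.
Solving, h(m) = 6m² + 2m.
The coefficient of m is 2.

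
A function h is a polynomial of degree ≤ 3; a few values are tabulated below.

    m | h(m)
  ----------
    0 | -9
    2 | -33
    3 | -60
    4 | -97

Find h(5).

-144

Write h(m) = am³ + bm² + cm + d; the 4 given values yield a linear system in the 4 coefficients.
Solving, the leading coefficient vanishes, and h(m) = -5m² - 2m - 9.
Then h(5) = -144.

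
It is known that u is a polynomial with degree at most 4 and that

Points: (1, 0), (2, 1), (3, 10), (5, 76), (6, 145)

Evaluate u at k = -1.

Write u(k) = ak^4 + bk³ + ck² + dk + e; the 5 given values yield a linear system in the 5 coefficients.
Solving, the leading coefficient vanishes, and u(k) = k³ - 2k² + 1.
Then u(-1) = -2.

-2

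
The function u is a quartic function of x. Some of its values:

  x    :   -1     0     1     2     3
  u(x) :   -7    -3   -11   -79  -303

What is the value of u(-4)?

Write u(x) = ax^4 + bx³ + cx² + dx + e; the 5 given values yield a linear system in the 5 coefficients.
Solving, u(x) = -2x^4 - 4x³ - 4x² + 2x - 3.
Then u(-4) = -331.

-331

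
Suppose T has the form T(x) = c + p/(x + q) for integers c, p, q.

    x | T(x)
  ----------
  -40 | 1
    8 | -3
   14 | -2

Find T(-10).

(T(x) − c)(x + q) = p for each data point; the three points give a linear system in c and q, then p follows.
Solving: c = 0, q = 4, p = -36, so T(x) = -36/(x + 4).
Then T(-10) = 0 − 36/(-6) = 6.

6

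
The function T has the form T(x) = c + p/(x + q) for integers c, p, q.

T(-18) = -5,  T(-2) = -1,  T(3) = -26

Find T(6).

-11

(T(x) − c)(x + q) = p for each data point; the three points give a linear system in c and q, then p follows.
Solving: c = -6, q = -2, p = -20, so T(x) = -6 − 20/(x − 2).
Then T(6) = -6 − 20/4 = -11.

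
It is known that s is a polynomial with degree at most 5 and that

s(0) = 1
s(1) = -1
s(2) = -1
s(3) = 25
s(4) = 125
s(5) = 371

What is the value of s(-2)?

Write s(k) = ak^5 + bk^4 + ck³ + dk² + ek + p; the 6 given values yield a linear system in the 6 coefficients.
Solving, the leading coefficient vanishes, and s(k) = k^4 - 2k³ - k + 1.
Then s(-2) = 35.

35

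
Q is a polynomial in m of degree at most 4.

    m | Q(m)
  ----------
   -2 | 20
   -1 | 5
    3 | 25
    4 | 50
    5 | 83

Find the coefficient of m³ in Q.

Write Q(m) = am^4 + bm³ + cm² + dm + e; the 5 given values yield a linear system in the 5 coefficients.
Solving, the top 2 coefficients vanish, and Q(m) = 4m² - 3m - 2.
The coefficient of m³ is 0.

0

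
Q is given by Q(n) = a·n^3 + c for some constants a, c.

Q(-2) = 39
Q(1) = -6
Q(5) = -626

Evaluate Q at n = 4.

-321

From Q(-2) = 39 and Q(1) = -6: -8a + c = 39 and 1a + c = -6.
Subtracting: 9a = -45, so a = -5; then c = 39 − (-5)·(-8) = -1.
So Q(n) = -5n³ − 1, and Q(4) = -321.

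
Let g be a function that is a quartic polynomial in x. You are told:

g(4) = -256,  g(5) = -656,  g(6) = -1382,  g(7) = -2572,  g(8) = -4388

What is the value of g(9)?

-7016

Write g(x) = ax^4 + bx³ + cx² + dx + e; the 5 given values yield a linear system in the 5 coefficients.
Solving, g(x) = -x^4 - x³ + 3x² + 3x + 4.
Then g(9) = -7016.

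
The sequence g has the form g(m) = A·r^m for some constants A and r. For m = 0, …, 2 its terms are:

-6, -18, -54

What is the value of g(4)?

Consecutive ratio: -18/(-6) = 3, and -54/(-18) = 3, so r = 3.
Then A·3^0 = -6 gives A = -6, and g(m) = -6·3^m.
g(4) = -6·3^4 = -486.

-486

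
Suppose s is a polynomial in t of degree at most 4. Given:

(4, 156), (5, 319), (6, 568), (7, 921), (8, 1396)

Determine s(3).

First differences: 163, 249, 353, 475. Second differences: 86, 104, 122. Third differences: 18, 18.
Level-3 differences are constant, so s has degree 3.
Fitting a degree-3 polynomial gives s(t) = 3t³ - 2t² - 2t + 4.
Then s(3) = 61.

61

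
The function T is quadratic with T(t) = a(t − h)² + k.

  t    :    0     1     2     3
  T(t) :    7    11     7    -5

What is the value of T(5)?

-53

First differences 4, -4, -12; second difference -8 = 2a, so a = -4.
Expanding, the t-coefficient is −2ah = 8h; matching it to the data gives h = 1, and then k = 11.
So T(t) = -4(t − 1)² + 11.
T(5) = -4·4² + 11 = -53.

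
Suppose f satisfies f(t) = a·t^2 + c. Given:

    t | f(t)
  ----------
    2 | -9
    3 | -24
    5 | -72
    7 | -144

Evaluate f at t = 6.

-105

From f(2) = -9 and f(3) = -24: 4a + c = -9 and 9a + c = -24.
Subtracting: 5a = -15, so a = -3; then c = -9 − (-3)·4 = 3.
So f(t) = -3t² + 3, and f(6) = -105.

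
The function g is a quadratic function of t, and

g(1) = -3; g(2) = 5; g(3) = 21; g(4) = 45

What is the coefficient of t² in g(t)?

First differences: 8, 16, 24. Second differences: 8, 8.
Level-2 differences are constant, so g has degree 2.
Fitting a degree-2 polynomial gives g(t) = 4t² - 4t - 3.
The coefficient of t² is 4.

4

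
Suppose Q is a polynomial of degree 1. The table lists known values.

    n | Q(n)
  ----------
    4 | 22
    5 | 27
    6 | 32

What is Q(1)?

7

Write Q(n) = an + b; the 3 given values yield a linear system in the 2 coefficients.
Solving, Q(n) = 5n + 2.
Then Q(1) = 7.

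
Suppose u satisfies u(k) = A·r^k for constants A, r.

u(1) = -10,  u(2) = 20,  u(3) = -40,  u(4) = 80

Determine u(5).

Consecutive ratio: 20/(-10) = -2, and -40/20 = -2, so r = -2.
Then A·(-2)^1 = -10 gives A = 5, and u(k) = 5·(-2)^k.
u(5) = 5·(-2)^5 = -160.

-160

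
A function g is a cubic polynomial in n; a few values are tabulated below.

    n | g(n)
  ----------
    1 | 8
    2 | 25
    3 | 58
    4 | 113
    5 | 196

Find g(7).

470

First differences: 17, 33, 55, 83. Second differences: 16, 22, 28. Third differences: 6, 6.
Level-3 differences are constant, so g has degree 3.
Fitting a degree-3 polynomial gives g(n) = n³ + 2n² + 4n + 1.
Then g(7) = 470.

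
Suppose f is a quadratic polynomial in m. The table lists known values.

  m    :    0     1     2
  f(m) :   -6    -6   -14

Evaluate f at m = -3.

Write f(m) = am² + bm + c; the 3 given values yield a linear system in the 3 coefficients.
Solving, f(m) = -4m² + 4m - 6.
Then f(-3) = -54.

-54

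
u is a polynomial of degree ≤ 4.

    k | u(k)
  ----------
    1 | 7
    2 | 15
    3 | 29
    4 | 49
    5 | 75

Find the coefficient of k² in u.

3

First differences: 8, 14, 20, 26. Second differences: 6, 6, 6.
Level-2 differences are constant, so u has degree 2.
Fitting a degree-2 polynomial gives u(k) = 3k² - k + 5.
The coefficient of k² is 3.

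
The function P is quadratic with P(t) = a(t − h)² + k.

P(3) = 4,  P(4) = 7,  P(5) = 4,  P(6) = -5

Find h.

First differences 3, -3, -9; second difference -6 = 2a, so a = -3.
Expanding, the t-coefficient is −2ah = 6h; matching it to the data gives h = 4, and then k = 7.
So P(t) = -3(t − 4)² + 7.
Hence h = 4.

4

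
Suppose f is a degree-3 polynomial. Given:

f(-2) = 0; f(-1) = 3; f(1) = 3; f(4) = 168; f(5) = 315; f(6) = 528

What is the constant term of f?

0

Write f(n) = an³ + bn² + cn + d; the 6 given values yield a linear system in the 4 coefficients.
Solving, f(n) = 2n³ + 3n² - 2n.
The constant term is f(0) = 0.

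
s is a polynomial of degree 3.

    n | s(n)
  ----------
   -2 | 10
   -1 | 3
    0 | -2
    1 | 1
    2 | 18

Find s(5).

213

First differences: -7, -5, 3, 17. Second differences: 2, 8, 14. Third differences: 6, 6.
Level-3 differences are constant, so s has degree 3.
Fitting a degree-3 polynomial gives s(n) = n³ + 4n² - 2n - 2.
Then s(5) = 213.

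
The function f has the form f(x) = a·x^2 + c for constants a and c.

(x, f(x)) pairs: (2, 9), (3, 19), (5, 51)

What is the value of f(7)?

99

From f(2) = 9 and f(3) = 19: 4a + c = 9 and 9a + c = 19.
Subtracting: 5a = 10, so a = 2; then c = 9 − 2·4 = 1.
So f(x) = 2x² + 1, and f(7) = 99.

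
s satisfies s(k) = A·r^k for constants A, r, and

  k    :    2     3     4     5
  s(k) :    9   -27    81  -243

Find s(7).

Consecutive ratio: -27/9 = -3, and 81/(-27) = -3, so r = -3.
Then A·(-3)^2 = 9 gives A = 1, and s(k) = 1·(-3)^k.
s(7) = 1·(-3)^7 = -2187.

-2187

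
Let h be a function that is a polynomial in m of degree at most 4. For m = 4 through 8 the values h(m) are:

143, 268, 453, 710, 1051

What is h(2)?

25

Write h(m) = am^4 + bm³ + cm² + dm + e; the 5 given values yield a linear system in the 5 coefficients.
Solving, the leading coefficient vanishes, and h(m) = 2m³ + 3m + 3.
Then h(2) = 25.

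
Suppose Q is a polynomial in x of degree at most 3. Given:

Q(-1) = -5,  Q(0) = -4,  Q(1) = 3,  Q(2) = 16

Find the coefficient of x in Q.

First differences: 1, 7, 13. Second differences: 6, 6.
Level-2 differences are constant, so Q has degree 2.
Fitting a degree-2 polynomial gives Q(x) = 3x² + 4x - 4.
The coefficient of x is 4.

4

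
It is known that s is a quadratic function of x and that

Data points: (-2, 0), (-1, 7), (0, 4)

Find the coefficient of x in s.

-8

Write s(x) = ax² + bx + c; the 3 given values yield a linear system in the 3 coefficients.
Solving, s(x) = -5x² - 8x + 4.
The coefficient of x is -8.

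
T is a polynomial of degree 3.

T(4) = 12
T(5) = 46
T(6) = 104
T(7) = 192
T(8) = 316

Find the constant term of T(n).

-4

First differences: 34, 58, 88, 124. Second differences: 24, 30, 36. Third differences: 6, 6.
Level-3 differences are constant, so T has degree 3.
Fitting a degree-3 polynomial gives T(n) = n³ - 3n² - 4.
The constant term is T(0) = -4.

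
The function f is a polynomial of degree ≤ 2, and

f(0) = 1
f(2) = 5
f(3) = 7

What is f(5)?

11

Write f(x) = ax² + bx + c; the 3 given values yield a linear system in the 3 coefficients.
Solving, the leading coefficient vanishes, and f(x) = 2x + 1.
Then f(5) = 11.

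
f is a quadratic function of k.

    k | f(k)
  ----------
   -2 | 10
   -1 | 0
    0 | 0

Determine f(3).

Write f(k) = ak² + bk + c; the 3 given values yield a linear system in the 3 coefficients.
Solving, f(k) = 5k² + 5k.
Then f(3) = 60.

60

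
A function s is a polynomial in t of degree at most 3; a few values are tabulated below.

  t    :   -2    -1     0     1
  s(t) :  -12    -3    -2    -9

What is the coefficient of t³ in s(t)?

First differences: 9, 1, -7. Second differences: -8, -8.
Level-2 differences are constant, so s has degree 2.
Fitting a degree-2 polynomial gives s(t) = -4t² - 3t - 2.
The coefficient of t³ is 0.

0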